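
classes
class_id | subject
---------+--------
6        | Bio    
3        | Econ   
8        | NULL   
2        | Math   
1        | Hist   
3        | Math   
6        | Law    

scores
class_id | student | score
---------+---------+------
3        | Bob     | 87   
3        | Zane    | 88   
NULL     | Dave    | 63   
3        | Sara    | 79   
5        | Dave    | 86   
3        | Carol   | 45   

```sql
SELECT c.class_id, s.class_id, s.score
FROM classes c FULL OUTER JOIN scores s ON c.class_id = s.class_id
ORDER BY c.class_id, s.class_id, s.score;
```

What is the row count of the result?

15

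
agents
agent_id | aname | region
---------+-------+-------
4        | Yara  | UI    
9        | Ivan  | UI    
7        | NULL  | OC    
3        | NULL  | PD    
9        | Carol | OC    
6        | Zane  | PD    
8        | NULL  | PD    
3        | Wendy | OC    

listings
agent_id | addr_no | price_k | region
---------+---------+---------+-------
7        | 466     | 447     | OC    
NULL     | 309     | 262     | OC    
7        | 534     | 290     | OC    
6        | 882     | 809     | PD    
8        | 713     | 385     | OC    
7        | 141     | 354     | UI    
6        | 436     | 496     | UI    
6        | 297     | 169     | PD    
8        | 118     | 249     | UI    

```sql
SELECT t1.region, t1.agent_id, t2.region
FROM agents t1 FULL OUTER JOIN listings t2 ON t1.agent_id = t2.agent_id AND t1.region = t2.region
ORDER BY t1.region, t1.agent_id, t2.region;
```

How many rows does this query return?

15

FULL OUTER JOIN keeps every row from both sides; unmatched rows get NULL for the other side's columns.
Matching on t1.agent_id = t2.agent_id AND t1.region = t2.region. A NULL in a compared column never satisfies the condition.
Matched pairs: 4; unmatched t1 rows kept: 6; unmatched t2 rows kept: 5.
Total: 4 matched + 11 padded = 15 rows.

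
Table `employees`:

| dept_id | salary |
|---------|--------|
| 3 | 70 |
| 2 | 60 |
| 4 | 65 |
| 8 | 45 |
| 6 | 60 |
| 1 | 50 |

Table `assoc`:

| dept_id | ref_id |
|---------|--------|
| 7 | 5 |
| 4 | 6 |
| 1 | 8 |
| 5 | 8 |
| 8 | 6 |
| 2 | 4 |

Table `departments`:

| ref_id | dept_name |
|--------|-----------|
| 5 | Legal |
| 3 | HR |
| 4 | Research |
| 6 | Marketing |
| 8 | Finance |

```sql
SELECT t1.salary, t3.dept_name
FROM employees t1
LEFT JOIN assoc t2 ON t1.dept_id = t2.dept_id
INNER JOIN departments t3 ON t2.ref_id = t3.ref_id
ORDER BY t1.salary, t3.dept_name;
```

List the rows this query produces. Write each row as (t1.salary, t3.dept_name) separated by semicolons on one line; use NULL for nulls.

(45, Marketing); (50, Finance); (60, Research); (65, Marketing)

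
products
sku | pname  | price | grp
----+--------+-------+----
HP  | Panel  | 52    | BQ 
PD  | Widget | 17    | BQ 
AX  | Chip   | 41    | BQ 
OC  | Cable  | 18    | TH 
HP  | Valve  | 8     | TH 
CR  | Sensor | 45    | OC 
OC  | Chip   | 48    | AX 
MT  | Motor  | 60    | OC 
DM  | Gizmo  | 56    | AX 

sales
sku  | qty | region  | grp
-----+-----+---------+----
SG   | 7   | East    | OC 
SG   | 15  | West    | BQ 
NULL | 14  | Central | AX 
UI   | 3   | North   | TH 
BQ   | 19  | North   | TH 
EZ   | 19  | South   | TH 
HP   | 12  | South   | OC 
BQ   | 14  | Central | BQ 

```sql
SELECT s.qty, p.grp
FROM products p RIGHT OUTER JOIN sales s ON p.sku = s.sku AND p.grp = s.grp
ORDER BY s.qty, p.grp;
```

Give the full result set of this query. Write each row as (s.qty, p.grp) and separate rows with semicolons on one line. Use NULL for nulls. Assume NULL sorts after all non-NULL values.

RIGHT JOIN keeps every row from `sales`; unmatched rows get NULL for `products`'s columns.
Matching on p.sku = s.sku AND p.grp = s.grp. A NULL in a compared column never satisfies the condition.
- sku=HP, grp=BQ: no matching s row.
- sku=PD, grp=BQ: no matching s row.
- sku=AX, grp=BQ: no matching s row.
- sku=OC, grp=TH: no matching s row.
- sku=HP, grp=TH: no matching s row.
- sku=CR, grp=OC: no matching s row.
- sku=OC, grp=AX: no matching s row.
- sku=MT, grp=OC: no matching s row.
- sku=DM, grp=AX: no matching s row.
- 8 row(s) from s found no p partner → padded with NULL.
After projecting and ordering:
s.qty | p.grp
3 | NULL
7 | NULL
12 | NULL
14 | NULL
14 | NULL
15 | NULL
19 | NULL
19 | NULL

(3, NULL); (7, NULL); (12, NULL); (14, NULL); (14, NULL); (15, NULL); (19, NULL); (19, NULL)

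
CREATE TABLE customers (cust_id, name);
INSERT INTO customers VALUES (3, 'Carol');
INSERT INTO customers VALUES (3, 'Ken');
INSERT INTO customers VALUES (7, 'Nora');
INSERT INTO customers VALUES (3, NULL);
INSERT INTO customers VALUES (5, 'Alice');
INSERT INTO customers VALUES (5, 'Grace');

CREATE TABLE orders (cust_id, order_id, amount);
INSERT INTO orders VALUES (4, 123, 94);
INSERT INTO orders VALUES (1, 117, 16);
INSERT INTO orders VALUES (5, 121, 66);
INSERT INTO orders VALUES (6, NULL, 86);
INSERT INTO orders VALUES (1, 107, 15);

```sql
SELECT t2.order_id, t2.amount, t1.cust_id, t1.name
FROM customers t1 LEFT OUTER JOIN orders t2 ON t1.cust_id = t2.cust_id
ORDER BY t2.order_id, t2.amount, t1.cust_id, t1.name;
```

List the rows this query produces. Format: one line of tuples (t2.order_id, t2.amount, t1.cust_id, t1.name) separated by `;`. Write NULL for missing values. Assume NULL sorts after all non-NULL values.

LEFT JOIN keeps every row from `customers`; unmatched rows get NULL for `orders`'s columns.
Matching on t1.cust_id = t2.cust_id.
- t1 (cust_id=3) has no partner → padded with NULL.
- t1 (cust_id=3) has no partner → padded with NULL.
- t1 (cust_id=7) has no partner → padded with NULL.
- t1 (cust_id=3) has no partner → padded with NULL.
- t1 (cust_id=5) pairs with 1 row(s) of t2.
- t1 (cust_id=5) pairs with 1 row(s) of t2.
After projecting and ordering:
t2.order_id | t2.amount | t1.cust_id | t1.name
121 | 66 | 5 | Alice
121 | 66 | 5 | Grace
NULL | NULL | 3 | Carol
NULL | NULL | 3 | Ken
NULL | NULL | 3 | NULL
NULL | NULL | 7 | Nora

(121, 66, 5, Alice); (121, 66, 5, Grace); (NULL, NULL, 3, Carol); (NULL, NULL, 3, Ken); (NULL, NULL, 3, NULL); (NULL, NULL, 7, Nora)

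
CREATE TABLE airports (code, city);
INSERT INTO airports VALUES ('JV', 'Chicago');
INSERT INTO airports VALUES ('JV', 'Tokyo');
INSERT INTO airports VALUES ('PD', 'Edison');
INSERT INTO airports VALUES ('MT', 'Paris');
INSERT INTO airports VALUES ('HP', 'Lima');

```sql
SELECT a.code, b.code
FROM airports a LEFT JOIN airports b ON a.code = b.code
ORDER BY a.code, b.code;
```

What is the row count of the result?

LEFT JOIN keeps every row from `airports a`; unmatched rows get NULL for `airports b`'s columns.
Matching on a.code = b.code.
Matched pairs: 7; unmatched a rows kept: 0.
Total: 7 rows.

7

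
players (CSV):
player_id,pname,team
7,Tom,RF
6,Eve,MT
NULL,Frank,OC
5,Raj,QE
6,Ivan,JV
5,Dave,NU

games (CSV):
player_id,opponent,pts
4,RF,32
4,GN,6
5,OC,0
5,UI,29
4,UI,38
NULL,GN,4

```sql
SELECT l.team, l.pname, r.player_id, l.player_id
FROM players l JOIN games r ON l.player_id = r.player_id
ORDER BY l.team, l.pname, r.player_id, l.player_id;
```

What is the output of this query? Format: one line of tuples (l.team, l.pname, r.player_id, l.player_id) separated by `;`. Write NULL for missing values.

(NU, Dave, 5, 5); (NU, Dave, 5, 5); (QE, Raj, 5, 5); (QE, Raj, 5, 5)

INNER JOIN keeps only pairs where the ON condition holds.
Matching on l.player_id = r.player_id. A NULL in a compared column never satisfies the condition.
- l[0] player_id=7 → no match; dropped.
- l[1] player_id=6 → no match; dropped.
- l[2] player_id=NULL → no match; dropped.
- l[3] player_id=5 → 2 match(es) in r → 2 row(s).
- l[4] player_id=6 → no match; dropped.
- l[5] player_id=5 → 2 match(es) in r → 2 row(s).
After projecting and ordering:
l.team | l.pname | r.player_id | l.player_id
NU | Dave | 5 | 5
NU | Dave | 5 | 5
QE | Raj | 5 | 5
QE | Raj | 5 | 5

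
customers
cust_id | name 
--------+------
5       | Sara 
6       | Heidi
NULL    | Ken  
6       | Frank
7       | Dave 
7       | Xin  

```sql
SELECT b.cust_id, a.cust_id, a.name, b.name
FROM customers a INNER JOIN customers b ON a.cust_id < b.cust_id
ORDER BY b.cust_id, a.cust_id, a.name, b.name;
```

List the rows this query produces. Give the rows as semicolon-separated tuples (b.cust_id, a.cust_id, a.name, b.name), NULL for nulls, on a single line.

INNER JOIN keeps only pairs where the ON condition holds.
Matching on a.cust_id < b.cust_id. A NULL in a compared column never satisfies the condition.
Matched pairs: 8.

(6, 5, Sara, Frank); (6, 5, Sara, Heidi); (7, 5, Sara, Dave); (7, 5, Sara, Xin); (7, 6, Frank, Dave); (7, 6, Frank, Xin); (7, 6, Heidi, Dave); (7, 6, Heidi, Xin)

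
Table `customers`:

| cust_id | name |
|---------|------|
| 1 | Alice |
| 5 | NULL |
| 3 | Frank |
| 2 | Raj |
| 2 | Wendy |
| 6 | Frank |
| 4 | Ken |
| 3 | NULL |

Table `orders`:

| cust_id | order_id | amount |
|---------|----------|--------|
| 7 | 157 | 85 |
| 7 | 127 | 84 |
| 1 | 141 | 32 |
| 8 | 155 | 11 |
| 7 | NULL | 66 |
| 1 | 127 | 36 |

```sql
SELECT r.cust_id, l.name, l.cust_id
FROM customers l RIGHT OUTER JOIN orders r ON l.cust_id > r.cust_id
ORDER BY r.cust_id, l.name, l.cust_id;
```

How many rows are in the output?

18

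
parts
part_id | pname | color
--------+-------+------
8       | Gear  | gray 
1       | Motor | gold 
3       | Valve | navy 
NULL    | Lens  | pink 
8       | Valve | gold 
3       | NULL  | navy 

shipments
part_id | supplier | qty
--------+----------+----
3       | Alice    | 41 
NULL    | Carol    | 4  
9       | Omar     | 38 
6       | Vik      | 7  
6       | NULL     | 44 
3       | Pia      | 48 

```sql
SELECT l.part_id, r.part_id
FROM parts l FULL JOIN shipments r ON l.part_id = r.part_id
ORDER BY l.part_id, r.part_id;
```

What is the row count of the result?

12

FULL OUTER JOIN keeps every row from both sides; unmatched rows get NULL for the other side's columns.
Matching on l.part_id = r.part_id. A NULL in a compared column never satisfies the condition.
Matched pairs: 4; unmatched l rows kept: 4; unmatched r rows kept: 4.
Total: 4 matched + 8 padded = 12 rows.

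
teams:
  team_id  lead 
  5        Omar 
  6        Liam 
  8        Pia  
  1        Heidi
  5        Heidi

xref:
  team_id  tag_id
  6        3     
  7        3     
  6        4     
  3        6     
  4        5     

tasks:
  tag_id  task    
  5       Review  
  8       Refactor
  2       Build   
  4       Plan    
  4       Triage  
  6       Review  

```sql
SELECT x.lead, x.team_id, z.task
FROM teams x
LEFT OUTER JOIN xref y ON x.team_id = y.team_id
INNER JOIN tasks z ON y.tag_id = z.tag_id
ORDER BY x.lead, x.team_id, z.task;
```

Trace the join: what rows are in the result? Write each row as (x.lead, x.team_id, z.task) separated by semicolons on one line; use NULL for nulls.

Step 1 — x LEFT JOIN y on team_id → 6 row(s).
Then INNER JOIN `tasks z` on tag_id: keep only rows whose y.tag_id appears in z.

(Liam, 6, Plan); (Liam, 6, Triage)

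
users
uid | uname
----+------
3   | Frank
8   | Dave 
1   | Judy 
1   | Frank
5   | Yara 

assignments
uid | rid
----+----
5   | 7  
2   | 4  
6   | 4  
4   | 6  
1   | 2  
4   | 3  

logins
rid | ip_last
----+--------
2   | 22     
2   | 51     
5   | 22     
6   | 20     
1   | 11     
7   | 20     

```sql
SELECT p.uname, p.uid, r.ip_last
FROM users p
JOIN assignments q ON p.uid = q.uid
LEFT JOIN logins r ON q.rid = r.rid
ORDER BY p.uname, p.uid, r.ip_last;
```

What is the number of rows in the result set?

Joins associate left-to-right: users INNER JOIN assignments on uid gives 3 intermediate row(s).
Then LEFT JOIN `logins r` on rid: each of those 3 rows is kept; rows whose q.rid has no match in r get NULL for r's columns.
Result: 5 row(s).

5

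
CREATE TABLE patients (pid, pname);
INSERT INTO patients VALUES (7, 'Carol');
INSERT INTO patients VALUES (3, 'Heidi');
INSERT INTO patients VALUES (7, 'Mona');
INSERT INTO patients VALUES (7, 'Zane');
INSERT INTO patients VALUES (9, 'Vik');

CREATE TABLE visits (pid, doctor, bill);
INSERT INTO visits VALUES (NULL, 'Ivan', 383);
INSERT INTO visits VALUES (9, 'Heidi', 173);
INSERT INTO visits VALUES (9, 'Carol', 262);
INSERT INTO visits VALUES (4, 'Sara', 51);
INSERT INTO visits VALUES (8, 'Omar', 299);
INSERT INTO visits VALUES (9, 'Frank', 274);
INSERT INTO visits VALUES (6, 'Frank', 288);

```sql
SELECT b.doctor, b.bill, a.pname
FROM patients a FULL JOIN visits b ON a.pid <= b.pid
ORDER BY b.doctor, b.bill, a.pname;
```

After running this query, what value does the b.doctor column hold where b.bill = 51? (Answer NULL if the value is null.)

Sara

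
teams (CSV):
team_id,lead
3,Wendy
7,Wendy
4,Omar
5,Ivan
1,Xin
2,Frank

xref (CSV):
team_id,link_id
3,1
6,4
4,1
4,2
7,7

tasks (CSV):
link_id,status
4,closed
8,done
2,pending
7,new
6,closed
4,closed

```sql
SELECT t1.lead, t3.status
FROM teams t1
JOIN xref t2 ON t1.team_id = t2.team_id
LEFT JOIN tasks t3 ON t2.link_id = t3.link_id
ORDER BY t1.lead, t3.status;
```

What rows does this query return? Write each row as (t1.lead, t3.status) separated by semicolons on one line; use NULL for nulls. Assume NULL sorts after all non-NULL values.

Step 1 — t1 INNER JOIN t2 on team_id → 4 row(s).
Then LEFT JOIN `tasks t3` on link_id: each of those 4 rows is kept; rows whose t2.link_id has no match in t3 get NULL for t3's columns.

(Omar, pending); (Omar, NULL); (Wendy, new); (Wendy, NULL)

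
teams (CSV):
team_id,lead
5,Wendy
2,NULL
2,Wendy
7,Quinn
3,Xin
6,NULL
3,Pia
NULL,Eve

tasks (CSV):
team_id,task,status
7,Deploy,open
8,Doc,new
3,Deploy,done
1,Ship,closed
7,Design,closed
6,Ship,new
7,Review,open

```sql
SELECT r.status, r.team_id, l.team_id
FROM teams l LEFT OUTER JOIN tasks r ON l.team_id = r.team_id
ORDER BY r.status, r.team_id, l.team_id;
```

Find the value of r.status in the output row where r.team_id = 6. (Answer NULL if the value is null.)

LEFT JOIN keeps every row from `teams`; unmatched rows get NULL for `tasks`'s columns.
Matching on l.team_id = r.team_id. A NULL in a compared column never satisfies the condition.
Matched pairs: 6; unmatched l rows kept: 4.

new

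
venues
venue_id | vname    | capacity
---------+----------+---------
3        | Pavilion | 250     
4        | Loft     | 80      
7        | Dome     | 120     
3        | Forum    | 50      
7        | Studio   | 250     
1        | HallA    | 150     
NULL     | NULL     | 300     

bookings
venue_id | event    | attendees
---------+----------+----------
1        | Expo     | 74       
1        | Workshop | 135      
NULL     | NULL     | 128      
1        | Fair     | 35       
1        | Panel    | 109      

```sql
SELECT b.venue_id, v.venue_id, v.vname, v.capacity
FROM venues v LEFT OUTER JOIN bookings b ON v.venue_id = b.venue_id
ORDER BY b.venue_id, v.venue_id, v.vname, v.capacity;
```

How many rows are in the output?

10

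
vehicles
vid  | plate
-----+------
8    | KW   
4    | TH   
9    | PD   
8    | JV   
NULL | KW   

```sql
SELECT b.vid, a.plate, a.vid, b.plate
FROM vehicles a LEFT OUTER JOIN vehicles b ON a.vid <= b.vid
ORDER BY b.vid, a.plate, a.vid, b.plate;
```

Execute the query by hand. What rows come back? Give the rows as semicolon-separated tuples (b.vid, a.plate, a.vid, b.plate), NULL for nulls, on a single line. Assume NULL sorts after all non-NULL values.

LEFT JOIN keeps every row from `vehicles a`; unmatched rows get NULL for `vehicles b`'s columns.
Matching on a.vid <= b.vid. A NULL in a compared column never satisfies the condition.
- vid=8: 3 matching b row(s), so 3 row(s) emitted.
- vid=4: 4 matching b row(s), so 4 row(s) emitted.
- vid=9: 1 matching b row(s), so 1 row(s) emitted.
- vid=8: 3 matching b row(s), so 3 row(s) emitted.
- vid=NULL: no b row matches, row kept with b columns NULL.

(4, TH, 4, TH); (8, JV, 8, JV); (8, JV, 8, KW); (8, KW, 8, JV); (8, KW, 8, KW); (8, TH, 4, JV); (8, TH, 4, KW); (9, JV, 8, PD); (9, KW, 8, PD); (9, PD, 9, PD); (9, TH, 4, PD); (NULL, KW, NULL, NULL)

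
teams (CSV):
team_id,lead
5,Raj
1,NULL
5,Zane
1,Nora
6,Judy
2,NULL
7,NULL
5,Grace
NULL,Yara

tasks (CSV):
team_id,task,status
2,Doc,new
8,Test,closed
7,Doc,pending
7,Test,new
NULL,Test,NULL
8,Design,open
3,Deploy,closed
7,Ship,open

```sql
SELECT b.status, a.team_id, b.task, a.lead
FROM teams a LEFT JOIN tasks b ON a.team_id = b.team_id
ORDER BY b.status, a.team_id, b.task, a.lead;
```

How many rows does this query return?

11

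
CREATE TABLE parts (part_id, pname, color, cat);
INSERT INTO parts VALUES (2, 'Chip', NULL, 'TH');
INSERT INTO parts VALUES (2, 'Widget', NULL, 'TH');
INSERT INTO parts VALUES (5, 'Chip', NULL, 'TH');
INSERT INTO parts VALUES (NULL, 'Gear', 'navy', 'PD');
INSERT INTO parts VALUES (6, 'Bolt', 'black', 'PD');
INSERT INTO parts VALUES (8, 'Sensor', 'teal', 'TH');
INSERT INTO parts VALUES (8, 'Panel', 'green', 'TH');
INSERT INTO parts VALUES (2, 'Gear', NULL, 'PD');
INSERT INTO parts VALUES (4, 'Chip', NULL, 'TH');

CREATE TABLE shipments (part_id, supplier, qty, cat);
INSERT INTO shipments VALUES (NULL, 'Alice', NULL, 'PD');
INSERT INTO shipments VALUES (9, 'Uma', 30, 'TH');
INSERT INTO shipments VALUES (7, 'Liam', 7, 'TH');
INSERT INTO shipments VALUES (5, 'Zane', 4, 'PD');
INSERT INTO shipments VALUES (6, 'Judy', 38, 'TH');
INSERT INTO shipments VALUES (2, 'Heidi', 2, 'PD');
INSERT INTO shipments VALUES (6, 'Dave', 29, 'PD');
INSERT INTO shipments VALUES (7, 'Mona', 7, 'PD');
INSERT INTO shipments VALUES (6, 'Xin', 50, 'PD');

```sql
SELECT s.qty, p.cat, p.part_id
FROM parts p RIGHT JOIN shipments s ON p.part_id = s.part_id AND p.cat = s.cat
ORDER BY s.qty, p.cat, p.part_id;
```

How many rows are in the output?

RIGHT JOIN keeps every row from `shipments`; unmatched rows get NULL for `parts`'s columns.
Matching on p.part_id = s.part_id AND p.cat = s.cat. A NULL in a compared column never satisfies the condition.
Matched pairs: 3; unmatched s rows kept: 6.
Total: 3 matched + 6 padded = 9 rows.

9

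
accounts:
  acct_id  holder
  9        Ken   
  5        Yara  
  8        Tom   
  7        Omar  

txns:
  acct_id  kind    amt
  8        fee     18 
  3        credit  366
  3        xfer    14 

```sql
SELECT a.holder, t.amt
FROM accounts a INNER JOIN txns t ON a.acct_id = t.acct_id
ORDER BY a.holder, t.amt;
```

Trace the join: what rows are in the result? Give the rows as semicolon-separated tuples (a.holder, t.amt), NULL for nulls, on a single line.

(Tom, 18)

INNER JOIN keeps only pairs where the ON condition holds.
Matching on a.acct_id = t.acct_id.
Matched pairs: 1.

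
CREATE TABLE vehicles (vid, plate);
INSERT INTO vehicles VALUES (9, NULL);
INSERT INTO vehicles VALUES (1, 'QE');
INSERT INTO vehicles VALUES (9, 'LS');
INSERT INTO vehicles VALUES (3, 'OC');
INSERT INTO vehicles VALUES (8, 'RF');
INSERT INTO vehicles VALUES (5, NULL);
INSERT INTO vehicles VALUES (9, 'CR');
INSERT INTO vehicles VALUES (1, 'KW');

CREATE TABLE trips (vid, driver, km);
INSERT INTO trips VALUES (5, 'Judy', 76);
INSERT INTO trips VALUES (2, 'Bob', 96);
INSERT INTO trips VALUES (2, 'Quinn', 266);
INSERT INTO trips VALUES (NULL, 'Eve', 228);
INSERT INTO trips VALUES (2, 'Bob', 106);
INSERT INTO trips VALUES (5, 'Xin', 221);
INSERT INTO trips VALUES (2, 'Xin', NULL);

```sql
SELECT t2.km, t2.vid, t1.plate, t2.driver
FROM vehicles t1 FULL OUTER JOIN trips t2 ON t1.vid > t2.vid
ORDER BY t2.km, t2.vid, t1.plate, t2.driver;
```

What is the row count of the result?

35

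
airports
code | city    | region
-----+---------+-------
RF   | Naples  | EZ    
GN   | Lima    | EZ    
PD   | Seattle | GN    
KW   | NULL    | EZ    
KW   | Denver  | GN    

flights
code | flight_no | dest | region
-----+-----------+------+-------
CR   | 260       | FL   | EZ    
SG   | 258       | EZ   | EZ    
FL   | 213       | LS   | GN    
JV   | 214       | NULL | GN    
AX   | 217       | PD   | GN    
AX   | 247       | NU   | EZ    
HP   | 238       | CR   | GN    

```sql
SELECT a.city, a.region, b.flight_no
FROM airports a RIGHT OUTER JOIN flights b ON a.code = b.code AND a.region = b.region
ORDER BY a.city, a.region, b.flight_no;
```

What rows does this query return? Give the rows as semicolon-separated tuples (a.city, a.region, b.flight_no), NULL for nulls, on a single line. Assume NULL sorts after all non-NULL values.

RIGHT JOIN keeps every row from `flights`; unmatched rows get NULL for `airports`'s columns.
Matching on a.code = b.code AND a.region = b.region.
Matched pairs: 0; unmatched b rows kept: 7.

(NULL, NULL, 213); (NULL, NULL, 214); (NULL, NULL, 217); (NULL, NULL, 238); (NULL, NULL, 247); (NULL, NULL, 258); (NULL, NULL, 260)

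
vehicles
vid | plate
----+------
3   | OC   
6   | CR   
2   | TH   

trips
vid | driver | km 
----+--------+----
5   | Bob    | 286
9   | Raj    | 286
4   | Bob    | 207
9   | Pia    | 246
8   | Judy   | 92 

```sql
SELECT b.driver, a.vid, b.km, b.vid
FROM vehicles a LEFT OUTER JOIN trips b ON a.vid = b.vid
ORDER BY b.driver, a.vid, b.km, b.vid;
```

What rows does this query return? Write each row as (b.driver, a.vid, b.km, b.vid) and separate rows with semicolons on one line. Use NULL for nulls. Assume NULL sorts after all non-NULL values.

(NULL, 2, NULL, NULL); (NULL, 3, NULL, NULL); (NULL, 6, NULL, NULL)

LEFT JOIN keeps every row from `vehicles`; unmatched rows get NULL for `trips`'s columns.
Matching on a.vid = b.vid.
- vid=3: no b row matches, row kept with b columns NULL.
- vid=6: no b row matches, row kept with b columns NULL.
- vid=2: no b row matches, row kept with b columns NULL.
After projecting and ordering:
b.driver | a.vid | b.km | b.vid
NULL | 2 | NULL | NULL
NULL | 3 | NULL | NULL
NULL | 6 | NULL | NULL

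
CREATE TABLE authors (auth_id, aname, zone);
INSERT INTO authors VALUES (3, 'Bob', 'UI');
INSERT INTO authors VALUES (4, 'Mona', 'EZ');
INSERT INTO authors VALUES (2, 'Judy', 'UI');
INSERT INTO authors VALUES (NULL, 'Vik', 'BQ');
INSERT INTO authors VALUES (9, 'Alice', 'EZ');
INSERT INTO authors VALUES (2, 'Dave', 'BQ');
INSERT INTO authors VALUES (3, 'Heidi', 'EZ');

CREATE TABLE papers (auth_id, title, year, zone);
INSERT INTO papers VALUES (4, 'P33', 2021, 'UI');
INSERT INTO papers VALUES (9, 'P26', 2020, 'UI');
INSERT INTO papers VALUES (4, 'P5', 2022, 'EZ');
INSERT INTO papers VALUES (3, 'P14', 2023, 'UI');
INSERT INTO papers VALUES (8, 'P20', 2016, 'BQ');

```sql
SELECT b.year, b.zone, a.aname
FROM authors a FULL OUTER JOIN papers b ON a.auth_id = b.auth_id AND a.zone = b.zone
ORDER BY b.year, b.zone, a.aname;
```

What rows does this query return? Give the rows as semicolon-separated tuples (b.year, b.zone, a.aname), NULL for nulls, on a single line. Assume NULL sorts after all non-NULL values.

(2016, BQ, NULL); (2020, UI, NULL); (2021, UI, NULL); (2022, EZ, Mona); (2023, UI, Bob); (NULL, NULL, Alice); (NULL, NULL, Dave); (NULL, NULL, Heidi); (NULL, NULL, Judy); (NULL, NULL, Vik)

FULL OUTER JOIN keeps every row from both sides; unmatched rows get NULL for the other side's columns.
Matching on a.auth_id = b.auth_id AND a.zone = b.zone. A NULL in a compared column never satisfies the condition.
- auth_id=3, zone=UI: 1 matching b row(s), so 1 row(s) emitted.
- auth_id=4, zone=EZ: 1 matching b row(s), so 1 row(s) emitted.
- auth_id=2, zone=UI: no b row matches, row kept with b columns NULL.
- auth_id=NULL, zone=BQ: no b row matches, row kept with b columns NULL.
- auth_id=9, zone=EZ: no b row matches, row kept with b columns NULL.
- auth_id=2, zone=BQ: no b row matches, row kept with b columns NULL.
- auth_id=3, zone=EZ: no b row matches, row kept with b columns NULL.
- 3 b row(s) had no a match → kept, a columns NULL.
After projecting and ordering:
b.year | b.zone | a.aname
2016 | BQ | NULL
2020 | UI | NULL
2021 | UI | NULL
2022 | EZ | Mona
2023 | UI | Bob
NULL | NULL | Alice
NULL | NULL | Dave
NULL | NULL | Heidi
NULL | NULL | Judy
NULL | NULL | Vik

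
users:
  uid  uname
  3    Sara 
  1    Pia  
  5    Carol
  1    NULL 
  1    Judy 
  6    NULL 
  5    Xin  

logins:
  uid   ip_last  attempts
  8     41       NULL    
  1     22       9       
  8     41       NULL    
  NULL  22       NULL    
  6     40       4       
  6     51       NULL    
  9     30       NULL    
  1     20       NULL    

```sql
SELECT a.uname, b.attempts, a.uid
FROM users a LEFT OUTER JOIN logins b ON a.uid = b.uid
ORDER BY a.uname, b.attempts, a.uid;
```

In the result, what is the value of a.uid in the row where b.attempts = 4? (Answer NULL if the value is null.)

6

LEFT JOIN keeps every row from `users`; unmatched rows get NULL for `logins`'s columns.
Matching on a.uid = b.uid. A NULL in a compared column never satisfies the condition.
- a (uid=3) has no partner → padded with NULL.
- a (uid=1) pairs with 2 row(s) of b.
- a (uid=5) has no partner → padded with NULL.
- a (uid=1) pairs with 2 row(s) of b.
- a (uid=1) pairs with 2 row(s) of b.
- a (uid=6) pairs with 2 row(s) of b.
- a (uid=5) has no partner → padded with NULL.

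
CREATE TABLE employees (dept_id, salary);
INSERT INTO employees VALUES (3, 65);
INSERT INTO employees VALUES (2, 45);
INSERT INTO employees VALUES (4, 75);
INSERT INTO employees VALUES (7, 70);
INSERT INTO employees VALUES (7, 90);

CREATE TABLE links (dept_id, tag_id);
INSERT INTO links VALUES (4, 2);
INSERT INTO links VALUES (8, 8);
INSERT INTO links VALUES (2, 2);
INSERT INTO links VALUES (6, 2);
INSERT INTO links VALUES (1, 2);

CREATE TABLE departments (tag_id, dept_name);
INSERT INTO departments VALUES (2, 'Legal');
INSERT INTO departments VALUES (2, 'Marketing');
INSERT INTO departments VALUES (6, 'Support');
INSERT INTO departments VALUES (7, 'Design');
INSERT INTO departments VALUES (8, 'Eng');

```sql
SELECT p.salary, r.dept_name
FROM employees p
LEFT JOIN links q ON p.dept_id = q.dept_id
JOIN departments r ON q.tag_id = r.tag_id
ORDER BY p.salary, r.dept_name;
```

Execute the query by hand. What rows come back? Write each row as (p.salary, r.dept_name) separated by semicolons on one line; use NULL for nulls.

(45, Legal); (45, Marketing); (75, Legal); (75, Marketing)

Joins associate left-to-right: employees LEFT JOIN links on dept_id gives 5 intermediate row(s).
Then INNER JOIN `departments r` on tag_id: keep only rows whose q.tag_id appears in r.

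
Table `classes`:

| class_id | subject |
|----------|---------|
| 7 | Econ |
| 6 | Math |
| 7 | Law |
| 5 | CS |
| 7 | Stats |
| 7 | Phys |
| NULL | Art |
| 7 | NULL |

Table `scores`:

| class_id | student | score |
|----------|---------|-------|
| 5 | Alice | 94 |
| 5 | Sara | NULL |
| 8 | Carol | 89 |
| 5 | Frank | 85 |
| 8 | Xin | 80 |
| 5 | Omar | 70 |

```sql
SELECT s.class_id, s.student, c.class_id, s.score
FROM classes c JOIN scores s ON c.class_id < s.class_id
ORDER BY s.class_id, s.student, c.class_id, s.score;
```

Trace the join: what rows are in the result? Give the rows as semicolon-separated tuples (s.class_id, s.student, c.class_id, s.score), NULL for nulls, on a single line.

(8, Carol, 5, 89); (8, Carol, 6, 89); (8, Carol, 7, 89); (8, Carol, 7, 89); (8, Carol, 7, 89); (8, Carol, 7, 89); (8, Carol, 7, 89); (8, Xin, 5, 80); (8, Xin, 6, 80); (8, Xin, 7, 80); (8, Xin, 7, 80); (8, Xin, 7, 80); (8, Xin, 7, 80); (8, Xin, 7, 80)

INNER JOIN keeps only pairs where the ON condition holds.
Matching on c.class_id < s.class_id. A NULL in a compared column never satisfies the condition.
- c row (class_id=7): matches 2 s row(s) → 2 output row(s).
- c row (class_id=6): matches 2 s row(s) → 2 output row(s).
- c row (class_id=7): matches 2 s row(s) → 2 output row(s).
- c row (class_id=5): matches 2 s row(s) → 2 output row(s).
- c row (class_id=7): matches 2 s row(s) → 2 output row(s).
- c row (class_id=7): matches 2 s row(s) → 2 output row(s).
- c row (class_id=NULL): no match → dropped.
- c row (class_id=7): matches 2 s row(s) → 2 output row(s).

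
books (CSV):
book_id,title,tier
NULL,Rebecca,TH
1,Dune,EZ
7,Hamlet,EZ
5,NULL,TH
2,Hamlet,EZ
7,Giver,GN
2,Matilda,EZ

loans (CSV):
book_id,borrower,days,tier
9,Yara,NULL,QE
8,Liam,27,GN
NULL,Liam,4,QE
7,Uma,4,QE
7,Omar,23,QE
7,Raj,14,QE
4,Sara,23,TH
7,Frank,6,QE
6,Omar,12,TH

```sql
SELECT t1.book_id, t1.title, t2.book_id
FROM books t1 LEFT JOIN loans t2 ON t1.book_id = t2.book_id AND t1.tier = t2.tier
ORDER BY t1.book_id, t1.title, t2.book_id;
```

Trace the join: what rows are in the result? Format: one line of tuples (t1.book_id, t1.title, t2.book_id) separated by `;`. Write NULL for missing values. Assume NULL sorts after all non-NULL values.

(1, Dune, NULL); (2, Hamlet, NULL); (2, Matilda, NULL); (5, NULL, NULL); (7, Giver, NULL); (7, Hamlet, NULL); (NULL, Rebecca, NULL)

LEFT JOIN keeps every row from `books`; unmatched rows get NULL for `loans`'s columns.
Matching on t1.book_id = t2.book_id AND t1.tier = t2.tier. A NULL in a compared column never satisfies the condition.
- t1 row (book_id=NULL, tier=TH): no match → kept, t2 columns NULL.
- t1 row (book_id=1, tier=EZ): no match → kept, t2 columns NULL.
- t1 row (book_id=7, tier=EZ): no match → kept, t2 columns NULL.
- t1 row (book_id=5, tier=TH): no match → kept, t2 columns NULL.
- t1 row (book_id=2, tier=EZ): no match → kept, t2 columns NULL.
- t1 row (book_id=7, tier=GN): no match → kept, t2 columns NULL.
- t1 row (book_id=2, tier=EZ): no match → kept, t2 columns NULL.
After projecting and ordering:
t1.book_id | t1.title | t2.book_id
1 | Dune | NULL
2 | Hamlet | NULL
2 | Matilda | NULL
5 | NULL | NULL
7 | Giver | NULL
7 | Hamlet | NULL
NULL | Rebecca | NULL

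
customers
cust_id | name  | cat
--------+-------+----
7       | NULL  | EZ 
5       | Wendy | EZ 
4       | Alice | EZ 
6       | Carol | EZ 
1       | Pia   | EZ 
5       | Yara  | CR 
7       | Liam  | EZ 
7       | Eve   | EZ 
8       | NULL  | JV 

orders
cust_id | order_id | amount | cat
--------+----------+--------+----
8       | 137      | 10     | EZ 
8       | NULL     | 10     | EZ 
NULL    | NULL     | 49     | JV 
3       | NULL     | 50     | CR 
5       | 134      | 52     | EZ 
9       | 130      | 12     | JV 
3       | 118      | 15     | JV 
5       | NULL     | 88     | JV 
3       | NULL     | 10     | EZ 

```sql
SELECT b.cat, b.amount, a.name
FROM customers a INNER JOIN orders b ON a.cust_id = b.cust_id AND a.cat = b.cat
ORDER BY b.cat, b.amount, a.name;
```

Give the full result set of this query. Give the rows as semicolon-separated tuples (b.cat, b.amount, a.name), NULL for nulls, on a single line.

INNER JOIN keeps only pairs where the ON condition holds.
Matching on a.cust_id = b.cust_id AND a.cat = b.cat. A NULL in a compared column never satisfies the condition.
- a row (cust_id=7, cat=EZ): no match → dropped.
- a row (cust_id=5, cat=EZ): matches 1 b row(s) → 1 output row(s).
- a row (cust_id=4, cat=EZ): no match → dropped.
- a row (cust_id=6, cat=EZ): no match → dropped.
- a row (cust_id=1, cat=EZ): no match → dropped.
- a row (cust_id=5, cat=CR): no match → dropped.
- a row (cust_id=7, cat=EZ): no match → dropped.
- a row (cust_id=7, cat=EZ): no match → dropped.
- a row (cust_id=8, cat=JV): no match → dropped.
After projecting and ordering:
b.cat | b.amount | a.name
EZ | 52 | Wendy

(EZ, 52, Wendy)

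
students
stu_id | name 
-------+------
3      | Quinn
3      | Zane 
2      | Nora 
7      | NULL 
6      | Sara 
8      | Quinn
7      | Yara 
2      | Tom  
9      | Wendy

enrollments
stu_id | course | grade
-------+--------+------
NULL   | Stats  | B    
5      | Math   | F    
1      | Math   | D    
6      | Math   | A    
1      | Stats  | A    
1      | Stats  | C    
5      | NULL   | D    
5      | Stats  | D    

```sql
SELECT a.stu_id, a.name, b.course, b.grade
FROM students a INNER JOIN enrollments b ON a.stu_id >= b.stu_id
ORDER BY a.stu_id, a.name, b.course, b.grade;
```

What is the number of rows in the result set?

47

INNER JOIN keeps only pairs where the ON condition holds.
Matching on a.stu_id >= b.stu_id. A NULL in a compared column never satisfies the condition.
Matched pairs: 47.
Total: 47 rows.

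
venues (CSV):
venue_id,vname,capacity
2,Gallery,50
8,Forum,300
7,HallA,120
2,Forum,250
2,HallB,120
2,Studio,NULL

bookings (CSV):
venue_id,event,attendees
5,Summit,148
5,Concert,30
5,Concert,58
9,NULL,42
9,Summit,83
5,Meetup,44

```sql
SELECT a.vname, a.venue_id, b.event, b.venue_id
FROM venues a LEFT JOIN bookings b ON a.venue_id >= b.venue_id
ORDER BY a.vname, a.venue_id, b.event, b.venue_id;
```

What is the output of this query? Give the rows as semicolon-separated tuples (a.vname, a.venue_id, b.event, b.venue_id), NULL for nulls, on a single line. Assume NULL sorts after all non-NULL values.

LEFT JOIN keeps every row from `venues`; unmatched rows get NULL for `bookings`'s columns.
Matching on a.venue_id >= b.venue_id.
- a row (venue_id=2): no match → kept, b columns NULL.
- a row (venue_id=8): matches 4 b row(s) → 4 output row(s).
- a row (venue_id=7): matches 4 b row(s) → 4 output row(s).
- a row (venue_id=2): no match → kept, b columns NULL.
- a row (venue_id=2): no match → kept, b columns NULL.
- a row (venue_id=2): no match → kept, b columns NULL.

(Forum, 2, NULL, NULL); (Forum, 8, Concert, 5); (Forum, 8, Concert, 5); (Forum, 8, Meetup, 5); (Forum, 8, Summit, 5); (Gallery, 2, NULL, NULL); (HallA, 7, Concert, 5); (HallA, 7, Concert, 5); (HallA, 7, Meetup, 5); (HallA, 7, Summit, 5); (HallB, 2, NULL, NULL); (Studio, 2, NULL, NULL)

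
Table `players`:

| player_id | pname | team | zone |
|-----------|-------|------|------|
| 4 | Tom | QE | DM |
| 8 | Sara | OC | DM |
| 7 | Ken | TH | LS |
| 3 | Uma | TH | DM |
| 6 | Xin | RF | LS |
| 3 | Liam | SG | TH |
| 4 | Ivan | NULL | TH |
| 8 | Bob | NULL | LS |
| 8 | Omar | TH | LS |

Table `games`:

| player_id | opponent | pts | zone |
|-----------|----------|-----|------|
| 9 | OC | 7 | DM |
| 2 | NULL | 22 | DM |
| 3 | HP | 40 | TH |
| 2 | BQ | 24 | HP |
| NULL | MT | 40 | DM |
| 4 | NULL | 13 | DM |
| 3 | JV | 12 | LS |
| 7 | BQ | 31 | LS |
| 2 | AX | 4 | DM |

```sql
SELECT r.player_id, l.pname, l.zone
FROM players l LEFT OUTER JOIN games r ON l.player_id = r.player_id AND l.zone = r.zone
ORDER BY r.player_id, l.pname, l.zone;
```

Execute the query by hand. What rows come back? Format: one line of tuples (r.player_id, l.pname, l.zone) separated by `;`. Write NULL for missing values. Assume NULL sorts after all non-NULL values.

(3, Liam, TH); (4, Tom, DM); (7, Ken, LS); (NULL, Bob, LS); (NULL, Ivan, TH); (NULL, Omar, LS); (NULL, Sara, DM); (NULL, Uma, DM); (NULL, Xin, LS)

LEFT JOIN keeps every row from `players`; unmatched rows get NULL for `games`'s columns.
Matching on l.player_id = r.player_id AND l.zone = r.zone. A NULL in a compared column never satisfies the condition.
- player_id=4, zone=DM: 1 matching r row(s), so 1 row(s) emitted.
- player_id=8, zone=DM: no r row matches, row kept with r columns NULL.
- player_id=7, zone=LS: 1 matching r row(s), so 1 row(s) emitted.
- player_id=3, zone=DM: no r row matches, row kept with r columns NULL.
- player_id=6, zone=LS: no r row matches, row kept with r columns NULL.
- player_id=3, zone=TH: 1 matching r row(s), so 1 row(s) emitted.
- player_id=4, zone=TH: no r row matches, row kept with r columns NULL.
- player_id=8, zone=LS: no r row matches, row kept with r columns NULL.
- player_id=8, zone=LS: no r row matches, row kept with r columns NULL.
After projecting and ordering:
r.player_id | l.pname | l.zone
3 | Liam | TH
4 | Tom | DM
7 | Ken | LS
NULL | Bob | LS
NULL | Ivan | TH
NULL | Omar | LS
NULL | Sara | DM
NULL | Uma | DM
NULL | Xin | LS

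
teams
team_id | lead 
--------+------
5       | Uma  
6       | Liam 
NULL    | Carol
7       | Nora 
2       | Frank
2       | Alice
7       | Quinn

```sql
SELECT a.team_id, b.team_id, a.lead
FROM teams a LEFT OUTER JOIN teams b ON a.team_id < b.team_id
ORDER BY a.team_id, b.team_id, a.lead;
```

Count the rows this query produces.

LEFT JOIN keeps every row from `teams a`; unmatched rows get NULL for `teams b`'s columns.
Matching on a.team_id < b.team_id. A NULL in a compared column never satisfies the condition.
- a row (team_id=5): matches 3 b row(s) → 3 output row(s).
- a row (team_id=6): matches 2 b row(s) → 2 output row(s).
- a row (team_id=NULL): no match → kept, b columns NULL.
- a row (team_id=7): no match → kept, b columns NULL.
- a row (team_id=2): matches 4 b row(s) → 4 output row(s).
- a row (team_id=2): matches 4 b row(s) → 4 output row(s).
- a row (team_id=7): no match → kept, b columns NULL.
Total: 13 matched + 3 padded = 16 rows.

16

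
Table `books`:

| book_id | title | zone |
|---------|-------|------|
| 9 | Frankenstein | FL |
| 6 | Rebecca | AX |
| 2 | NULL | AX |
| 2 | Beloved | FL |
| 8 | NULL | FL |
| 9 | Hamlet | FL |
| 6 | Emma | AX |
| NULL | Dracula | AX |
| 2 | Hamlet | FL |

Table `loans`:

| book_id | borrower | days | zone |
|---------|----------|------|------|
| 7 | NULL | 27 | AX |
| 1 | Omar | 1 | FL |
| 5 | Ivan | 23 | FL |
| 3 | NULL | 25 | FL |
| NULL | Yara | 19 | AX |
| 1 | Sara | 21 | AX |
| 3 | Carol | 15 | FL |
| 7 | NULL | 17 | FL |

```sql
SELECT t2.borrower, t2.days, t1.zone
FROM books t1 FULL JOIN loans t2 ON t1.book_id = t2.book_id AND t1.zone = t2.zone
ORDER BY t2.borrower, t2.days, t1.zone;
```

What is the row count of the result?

17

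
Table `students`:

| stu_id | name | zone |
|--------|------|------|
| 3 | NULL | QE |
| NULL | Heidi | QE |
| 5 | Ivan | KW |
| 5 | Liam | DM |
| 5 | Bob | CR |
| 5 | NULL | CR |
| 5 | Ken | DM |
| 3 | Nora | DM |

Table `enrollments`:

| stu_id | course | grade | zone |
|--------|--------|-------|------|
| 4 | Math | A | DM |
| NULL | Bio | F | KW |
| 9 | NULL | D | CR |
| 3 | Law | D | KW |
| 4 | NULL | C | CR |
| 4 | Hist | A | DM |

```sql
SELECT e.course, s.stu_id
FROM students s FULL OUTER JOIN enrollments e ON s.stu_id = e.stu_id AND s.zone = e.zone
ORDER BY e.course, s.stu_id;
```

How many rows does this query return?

FULL OUTER JOIN keeps every row from both sides; unmatched rows get NULL for the other side's columns.
Matching on s.stu_id = e.stu_id AND s.zone = e.zone. A NULL in a compared column never satisfies the condition.
Matched pairs: 0; unmatched s rows kept: 8; unmatched e rows kept: 6.
Total: 0 matched + 14 padded = 14 rows.

14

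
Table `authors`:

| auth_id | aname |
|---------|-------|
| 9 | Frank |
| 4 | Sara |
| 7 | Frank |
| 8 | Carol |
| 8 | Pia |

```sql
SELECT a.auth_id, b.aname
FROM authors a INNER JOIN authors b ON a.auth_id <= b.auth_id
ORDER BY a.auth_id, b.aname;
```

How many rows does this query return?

INNER JOIN keeps only pairs where the ON condition holds.
Matching on a.auth_id <= b.auth_id.
- auth_id=9: 1 matching b row(s), so 1 row(s) emitted.
- auth_id=4: 5 matching b row(s), so 5 row(s) emitted.
- auth_id=7: 4 matching b row(s), so 4 row(s) emitted.
- auth_id=8: 3 matching b row(s), so 3 row(s) emitted.
- auth_id=8: 3 matching b row(s), so 3 row(s) emitted.
Total: 16 rows.

16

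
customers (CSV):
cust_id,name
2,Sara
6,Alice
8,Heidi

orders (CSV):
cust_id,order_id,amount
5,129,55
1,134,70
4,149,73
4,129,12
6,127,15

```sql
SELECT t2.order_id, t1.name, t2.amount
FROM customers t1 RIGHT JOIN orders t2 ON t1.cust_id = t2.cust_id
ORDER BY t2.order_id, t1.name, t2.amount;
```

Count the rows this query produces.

RIGHT JOIN keeps every row from `orders`; unmatched rows get NULL for `customers`'s columns.
Matching on t1.cust_id = t2.cust_id.
- t1[0] cust_id=2 → no match.
- t1[1] cust_id=6 → 1 match(es) in t2 → 1 row(s).
- t1[2] cust_id=8 → no match.
- plus 4 unmatched t2 row(s), each kept with NULL t1 columns.
Total: 1 matched + 4 padded = 5 rows.

5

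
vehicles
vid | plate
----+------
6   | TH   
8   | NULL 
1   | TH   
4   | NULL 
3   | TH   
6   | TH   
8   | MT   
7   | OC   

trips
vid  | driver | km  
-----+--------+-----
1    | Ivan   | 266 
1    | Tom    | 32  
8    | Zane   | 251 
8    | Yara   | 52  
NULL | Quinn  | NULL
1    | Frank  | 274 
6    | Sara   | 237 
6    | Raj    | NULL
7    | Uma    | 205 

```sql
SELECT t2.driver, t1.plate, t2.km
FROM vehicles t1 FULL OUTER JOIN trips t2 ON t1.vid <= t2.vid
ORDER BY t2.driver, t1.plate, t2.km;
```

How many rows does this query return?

36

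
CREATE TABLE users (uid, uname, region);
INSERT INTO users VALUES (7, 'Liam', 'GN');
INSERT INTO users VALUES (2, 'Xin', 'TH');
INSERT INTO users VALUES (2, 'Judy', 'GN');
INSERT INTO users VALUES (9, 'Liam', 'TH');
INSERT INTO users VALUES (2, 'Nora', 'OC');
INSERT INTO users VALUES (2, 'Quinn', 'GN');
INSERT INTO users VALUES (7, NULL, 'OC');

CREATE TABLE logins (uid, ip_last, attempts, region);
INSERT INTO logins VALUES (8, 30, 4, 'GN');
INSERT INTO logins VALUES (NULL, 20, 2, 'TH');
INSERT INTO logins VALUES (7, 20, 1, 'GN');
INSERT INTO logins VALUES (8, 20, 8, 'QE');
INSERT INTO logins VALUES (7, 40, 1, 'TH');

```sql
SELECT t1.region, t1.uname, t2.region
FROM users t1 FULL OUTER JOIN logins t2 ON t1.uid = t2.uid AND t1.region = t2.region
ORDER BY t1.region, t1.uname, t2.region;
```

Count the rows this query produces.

FULL OUTER JOIN keeps every row from both sides; unmatched rows get NULL for the other side's columns.
Matching on t1.uid = t2.uid AND t1.region = t2.region. A NULL in a compared column never satisfies the condition.
Matched pairs: 1; unmatched t1 rows kept: 6; unmatched t2 rows kept: 4.
Total: 1 matched + 10 padded = 11 rows.

11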